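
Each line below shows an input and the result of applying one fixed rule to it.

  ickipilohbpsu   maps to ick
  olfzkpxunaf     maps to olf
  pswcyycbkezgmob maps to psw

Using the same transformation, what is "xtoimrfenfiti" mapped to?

In each case the input is transformed by: keep only the first 3 characters.
So "xtoimrfenfiti" becomes "xto".

xto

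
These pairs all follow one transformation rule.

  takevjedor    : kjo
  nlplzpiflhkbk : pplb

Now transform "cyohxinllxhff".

The pattern: keep one character in every 3, starting at position 3 (positions 3rd, 6th, 9th, ...).
Applying that to "cyohxinllxhff" gives "oilf".

oilf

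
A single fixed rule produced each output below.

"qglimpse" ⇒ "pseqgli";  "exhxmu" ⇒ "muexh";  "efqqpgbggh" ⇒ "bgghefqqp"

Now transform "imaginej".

Looking at the pairs, the operation is to swap the front and back halves of the string, then delete the first character.
For "imaginej", step one produces "inejimag"; step two turns that into "nejimag".
(Check on "exhxmu": → "xmuexh" → "muexh" ✓)

nejimag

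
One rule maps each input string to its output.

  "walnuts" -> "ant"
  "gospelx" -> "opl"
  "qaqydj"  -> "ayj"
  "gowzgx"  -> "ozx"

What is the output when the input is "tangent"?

agn

The transformation: keep every other character starting from the second (positions 2nd, 4th, 6th, ...).
On "tangent" that produces "agn".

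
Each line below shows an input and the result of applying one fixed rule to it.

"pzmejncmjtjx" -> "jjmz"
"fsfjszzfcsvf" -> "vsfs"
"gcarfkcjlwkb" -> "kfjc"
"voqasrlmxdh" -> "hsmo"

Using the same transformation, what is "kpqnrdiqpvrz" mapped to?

rrqp

The pattern: keep one character in every 3, starting at position 2 (positions 2nd, 5th, 8th, ...), then swap the first and last characters.
For "kpqnrdiqpvrz", step one produces "prqr"; step two turns that into "rrqp".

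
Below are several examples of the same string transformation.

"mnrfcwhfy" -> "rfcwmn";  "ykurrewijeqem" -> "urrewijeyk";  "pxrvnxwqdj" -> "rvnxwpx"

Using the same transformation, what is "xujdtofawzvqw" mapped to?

What's happening: delete the last 3 characters, then move the first 2 characters to the end (rotate left by 2).
On "xujdtofawzvqw": the first step gives "xujdtofawz", and the second then gives "jdtofawzxu".
(Check on "mnrfcwhfy": → "mnrfcw" → "rfcwmn" ✓)

jdtofawzxu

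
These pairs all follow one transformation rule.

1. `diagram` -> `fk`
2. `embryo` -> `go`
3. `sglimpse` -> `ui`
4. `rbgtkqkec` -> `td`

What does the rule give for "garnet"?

ic

Rule — shift every letter 2 places forward in the alphabet (wrapping around), then keep only the first 2 characters.
Working it through for "garnet": intermediate "ictpgv", final "ic".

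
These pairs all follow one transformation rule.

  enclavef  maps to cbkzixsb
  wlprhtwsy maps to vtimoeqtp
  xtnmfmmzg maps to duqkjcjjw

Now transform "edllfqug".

Rule — shift every letter 3 places backward in the alphabet (wrapping around), then move the last character to the front.
Applying that to "edllfqug" gives "dbaiicnr".
(Check on "xtnmfmmzg": → "uqkjcjjwd" → "duqkjcjjw" ✓)

dbaiicnr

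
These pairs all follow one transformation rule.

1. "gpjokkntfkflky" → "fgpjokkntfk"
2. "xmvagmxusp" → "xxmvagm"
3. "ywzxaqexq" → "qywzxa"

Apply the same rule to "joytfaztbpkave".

kjoytfaztbp

What's happening: delete the last 3 characters, then move the last character to the front.
Starting from "joytfaztbpkave": after the first operation, "joytfaztbpk"; after the second, "kjoytfaztbp".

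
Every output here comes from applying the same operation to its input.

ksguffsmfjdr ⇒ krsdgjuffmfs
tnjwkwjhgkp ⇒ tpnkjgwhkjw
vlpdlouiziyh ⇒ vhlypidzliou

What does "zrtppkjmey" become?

zyretmpjpk

The pattern: take characters alternately from the front and the back (1st, last, 2nd, 2nd-last, ...).
Applying that to "zrtppkjmey" gives "zyretmpjpk".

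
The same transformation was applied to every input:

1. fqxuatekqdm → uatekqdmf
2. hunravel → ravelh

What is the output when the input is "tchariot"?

ariott

Looking at the pairs, the operation is to move the first 3 characters to the end (rotate left by 3), then delete the last 2 characters.
For "tchariot" the result is "ariott".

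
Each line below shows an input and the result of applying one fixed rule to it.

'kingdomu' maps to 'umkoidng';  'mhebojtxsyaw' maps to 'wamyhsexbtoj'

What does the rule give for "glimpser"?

What's happening: move the last character to the front, then take characters alternately from the front and the back (1st, last, 2nd, 2nd-last, ...).
Starting from "glimpser": after the first operation, "rglimpse"; after the second, "regslpim".
(Check on "mhebojtxsyaw": → "wmhebojtxsya" → "wamyhsexbtoj" ✓)

regslpim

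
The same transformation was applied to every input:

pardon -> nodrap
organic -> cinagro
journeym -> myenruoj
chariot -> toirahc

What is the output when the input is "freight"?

thgierf

Each output is the input with this applied: reverse the string.
On "freight" that produces "thgierf".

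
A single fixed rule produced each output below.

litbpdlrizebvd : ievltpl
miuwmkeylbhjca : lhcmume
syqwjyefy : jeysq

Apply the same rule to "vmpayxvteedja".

edavpyv

Looking at the pairs, the operation is to keep every other character starting from the first (positions 1st, 3rd, 5th, ...), then move the last 3 characters to the front (rotate right by 3).
On "vmpayxvteedja": the first step gives "vpyveda", and the second then gives "edavpyv".
(Check on "litbpdlrizebvd": → "ltpliev" → "ievltpl" ✓)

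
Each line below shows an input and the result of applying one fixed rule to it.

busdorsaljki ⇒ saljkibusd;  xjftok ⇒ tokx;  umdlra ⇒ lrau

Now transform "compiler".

ilerco

Rule — swap the front and back halves of the string, then delete the last 2 characters.
On "compiler" that produces "ilerco".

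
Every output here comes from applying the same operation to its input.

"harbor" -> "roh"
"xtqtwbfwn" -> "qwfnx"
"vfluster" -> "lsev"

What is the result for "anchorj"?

coja

Each output is the input with this applied: keep every other character starting from the first (positions 1st, 3rd, 5th, ...), then move the first character to the end.
Working it through for "anchorj": intermediate "acoj", final "coja".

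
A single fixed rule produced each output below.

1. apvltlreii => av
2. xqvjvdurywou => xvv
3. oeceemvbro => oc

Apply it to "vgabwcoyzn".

va

Rule — keep every other character starting from the first (positions 1st, 3rd, 5th, ...), then delete the last 3 characters.
On "vgabwcoyzn": the first step gives "vawoz", and the second then gives "va".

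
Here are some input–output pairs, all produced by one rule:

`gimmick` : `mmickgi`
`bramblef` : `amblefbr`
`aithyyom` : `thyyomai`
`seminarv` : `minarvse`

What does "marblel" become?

The pattern: move the first 2 characters to the end (rotate left by 2).
On "marblel" that produces "rblelma".

rblelma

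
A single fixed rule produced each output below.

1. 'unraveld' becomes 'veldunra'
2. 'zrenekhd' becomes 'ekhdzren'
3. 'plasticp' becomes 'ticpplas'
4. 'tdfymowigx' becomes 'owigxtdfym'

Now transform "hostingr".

ingrhost

Rule — swap the front and back halves of the string.
Applying that to "hostingr" gives "ingrhost".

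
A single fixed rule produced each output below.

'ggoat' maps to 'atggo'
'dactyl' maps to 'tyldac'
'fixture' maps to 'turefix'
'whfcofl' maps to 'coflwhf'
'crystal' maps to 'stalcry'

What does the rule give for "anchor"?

horanc

The transformation: move the first 3 characters to the end (rotate left by 3).
"anchor" → "horanc".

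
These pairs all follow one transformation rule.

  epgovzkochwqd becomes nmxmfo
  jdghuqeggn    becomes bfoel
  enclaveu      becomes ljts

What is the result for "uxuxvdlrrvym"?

Rule — shift every letter 2 places backward in the alphabet (wrapping around), then keep every other character starting from the second (positions 2nd, 4th, 6th, ...).
On "uxuxvdlrrvym": the first step gives "svsvtbjpptwk", and the second then gives "vvbptk".

vvbptk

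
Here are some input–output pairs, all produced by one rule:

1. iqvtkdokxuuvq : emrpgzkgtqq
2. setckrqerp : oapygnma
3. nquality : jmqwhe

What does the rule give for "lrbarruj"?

hnxwnn

In each case the input is transformed by: delete the last 2 characters, then shift every letter 4 places backward in the alphabet (wrapping around).
Working it through for "lrbarruj": intermediate "lrbarr", final "hnxwnn".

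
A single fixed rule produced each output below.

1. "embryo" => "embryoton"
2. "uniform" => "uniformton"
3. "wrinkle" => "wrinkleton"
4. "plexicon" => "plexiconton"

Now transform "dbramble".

dbrambleton

Looking at the pairs, the operation is to append "ton".
For "dbramble" the result is "dbrambleton".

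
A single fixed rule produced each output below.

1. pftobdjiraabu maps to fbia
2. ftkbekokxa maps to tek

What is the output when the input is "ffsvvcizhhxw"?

Each output is the input with this applied: keep one character in every 3, starting at position 2 (positions 2nd, 5th, 8th, ...).
"ffsvvcizhhxw" → "fvzx".

fvzx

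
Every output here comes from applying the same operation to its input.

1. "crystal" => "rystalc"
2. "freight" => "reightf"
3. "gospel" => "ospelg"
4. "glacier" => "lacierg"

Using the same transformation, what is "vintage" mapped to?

Rule — move the first character to the end.
So "vintage" becomes "intagev".

intagev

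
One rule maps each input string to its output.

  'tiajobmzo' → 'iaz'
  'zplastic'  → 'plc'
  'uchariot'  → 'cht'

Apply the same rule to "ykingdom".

The rule is to swap each adjacent pair of characters (1↔2, 3↔4, ...), then keep one character in every 3, starting at position 1 (positions 1st, 4th, 7th, ...).
Applying both steps to "ykingdom": "kynidgmo", then "kim".

kim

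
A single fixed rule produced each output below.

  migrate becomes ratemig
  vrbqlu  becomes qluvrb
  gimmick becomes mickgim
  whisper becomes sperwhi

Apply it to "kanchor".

The rule is to move the first 3 characters to the end (rotate left by 3).
So "kanchor" becomes "chorkan".

chorkan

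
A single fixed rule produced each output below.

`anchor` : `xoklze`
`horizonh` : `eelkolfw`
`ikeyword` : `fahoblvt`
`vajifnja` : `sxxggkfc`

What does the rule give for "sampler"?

poxbjim

The transformation: take characters alternately from the front and the back (1st, last, 2nd, 2nd-last, ...), then shift every letter 3 places backward in the alphabet (wrapping around).
For "sampler" the result is "poxbjim".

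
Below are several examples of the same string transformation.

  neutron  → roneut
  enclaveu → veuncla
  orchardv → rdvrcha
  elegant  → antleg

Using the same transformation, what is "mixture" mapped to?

ureixt

Rule — delete the first character, then move the last 3 characters to the front (rotate right by 3).
Working it through for "mixture": intermediate "ixture", final "ureixt".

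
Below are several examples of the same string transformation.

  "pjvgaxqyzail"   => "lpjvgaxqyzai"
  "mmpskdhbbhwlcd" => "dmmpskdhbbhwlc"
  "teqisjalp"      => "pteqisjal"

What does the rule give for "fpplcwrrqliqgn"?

The pattern: move the last character to the front.
"fpplcwrrqliqgn" → "nfpplcwrrqliqg".

nfpplcwrrqliqg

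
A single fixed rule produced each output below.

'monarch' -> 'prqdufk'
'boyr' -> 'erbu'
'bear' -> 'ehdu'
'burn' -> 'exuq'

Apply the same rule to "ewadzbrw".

hzdgceuz

In each case the input is transformed by: shift every letter 3 places forward in the alphabet (wrapping around).
Doing the same to "ewadzbrw": "hzdgceuz".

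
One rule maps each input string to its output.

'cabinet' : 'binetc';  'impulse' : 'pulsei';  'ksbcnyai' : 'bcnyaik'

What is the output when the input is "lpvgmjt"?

The pattern: move the first 2 characters to the end (rotate left by 2), then delete the last character.
"lpvgmjt" → "vgmjtl".
(Check on "ksbcnyai": → "bcnyaiks" → "bcnyaik" ✓)

vgmjtl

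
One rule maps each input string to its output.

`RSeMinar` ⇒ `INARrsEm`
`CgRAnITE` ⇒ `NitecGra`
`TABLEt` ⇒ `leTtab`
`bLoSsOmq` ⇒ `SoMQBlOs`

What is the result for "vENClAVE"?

LaveVenc

In each case the input is transformed by: flip the case of every letter, then swap the front and back halves of the string.
Working it through for "vENClAVE": intermediate "VencLave", final "LaveVenc".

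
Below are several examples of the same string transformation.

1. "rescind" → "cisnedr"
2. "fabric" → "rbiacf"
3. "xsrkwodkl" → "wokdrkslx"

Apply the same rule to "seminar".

inmaers

Looking at the pairs, the operation is to take characters alternately from the front and the back (1st, last, 2nd, 2nd-last, ...), then reverse the string.
Starting from "seminar": after the first operation, "sreamni"; after the second, "inmaers".
(Check on "rescind": → "rdensic" → "cisnedr" ✓)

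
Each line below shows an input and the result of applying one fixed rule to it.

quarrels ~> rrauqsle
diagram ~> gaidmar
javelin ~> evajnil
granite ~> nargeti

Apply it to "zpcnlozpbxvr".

bpzolncpzrvx

The transformation: reverse the string, then move the first 3 characters to the end (rotate left by 3).
For "zpcnlozpbxvr", step one produces "rvxbpzolncpz"; step two turns that into "bpzolncpzrvx".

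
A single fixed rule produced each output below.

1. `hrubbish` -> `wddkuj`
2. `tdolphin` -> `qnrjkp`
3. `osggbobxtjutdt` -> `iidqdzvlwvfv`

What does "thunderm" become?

The transformation: shift every letter 2 places forward in the alphabet (wrapping around), then delete the first 2 characters.
"thunderm" → "vjwpfgto" → "wpfgto".

wpfgto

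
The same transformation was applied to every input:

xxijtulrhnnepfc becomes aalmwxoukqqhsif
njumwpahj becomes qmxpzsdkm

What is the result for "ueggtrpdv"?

The rule is to shift every letter 3 places forward in the alphabet (wrapping around).
"ueggtrpdv" → "xhjjwusgy".

xhjjwusgy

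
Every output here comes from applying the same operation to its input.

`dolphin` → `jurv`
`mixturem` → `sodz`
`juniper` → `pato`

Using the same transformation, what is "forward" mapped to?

luxc

What's happening: shift every letter 6 places forward in the alphabet (wrapping around), then keep only the first 4 characters.
Starting from "forward": after the first operation, "luxcgxj"; after the second, "luxc".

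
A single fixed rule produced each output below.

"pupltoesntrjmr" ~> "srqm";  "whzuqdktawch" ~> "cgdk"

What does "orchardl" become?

fu

Rule — shift every letter 3 places forward in the alphabet (wrapping around), then keep one character in every 3, starting at position 3 (positions 3rd, 6th, 9th, ...).
"orchardl" → "rufkdugo" → "fu".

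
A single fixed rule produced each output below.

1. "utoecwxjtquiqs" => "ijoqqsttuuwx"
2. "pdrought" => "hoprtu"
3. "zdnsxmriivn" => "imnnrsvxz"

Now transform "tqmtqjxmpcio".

jmmopqqttx

The transformation: sort the characters into alphabetical order, then delete the first 2 characters.
On "tqmtqjxmpcio": the first step gives "cijmmopqqttx", and the second then gives "jmmopqqttx".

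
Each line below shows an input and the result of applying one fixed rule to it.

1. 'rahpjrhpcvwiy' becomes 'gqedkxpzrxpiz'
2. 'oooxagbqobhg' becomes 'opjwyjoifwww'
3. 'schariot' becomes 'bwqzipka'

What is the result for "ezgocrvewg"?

The rule is to shift every letter 8 places forward in the alphabet (wrapping around), then reverse the string.
Applying both steps to "ezgocrvewg": "mhowkzdmeo", then "oemdzkwohm".

oemdzkwohm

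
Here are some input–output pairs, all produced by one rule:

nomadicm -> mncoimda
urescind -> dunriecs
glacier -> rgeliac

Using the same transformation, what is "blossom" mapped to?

What's happening: take characters alternately from the front and the back (1st, last, 2nd, 2nd-last, ...), then swap each adjacent pair of characters (1↔2, 3↔4, ...).
Starting from "blossom": after the first operation, "bmlooss"; after the second, "mbolsos".

mbolsos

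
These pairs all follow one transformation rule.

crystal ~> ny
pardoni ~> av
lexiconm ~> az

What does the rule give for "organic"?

The rule is to shift every letter 13 places forward in the alphabet (wrapping around) — i.e. ROT13, then keep only the last 2 characters.
Starting from "organic": after the first operation, "betnavp"; after the second, "vp".

vp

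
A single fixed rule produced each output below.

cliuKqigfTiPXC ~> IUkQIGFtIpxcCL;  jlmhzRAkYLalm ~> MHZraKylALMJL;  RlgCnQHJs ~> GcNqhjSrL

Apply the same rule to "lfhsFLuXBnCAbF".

HSflUxbNcaBfLF

Each output is the input with this applied: flip the case of every letter, then move the first 2 characters to the end (rotate left by 2).
For "lfhsFLuXBnCAbF" the result is "HSflUxbNcaBfLF".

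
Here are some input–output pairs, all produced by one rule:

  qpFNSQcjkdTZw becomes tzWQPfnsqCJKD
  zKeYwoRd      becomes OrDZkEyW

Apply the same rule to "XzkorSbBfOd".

FoDxZKORsBb

The pattern: flip the case of every letter, then move the last 3 characters to the front (rotate right by 3).
On "XzkorSbBfOd": the first step gives "xZKORsBbFoD", and the second then gives "FoDxZKORsBb".
(Check on "zKeYwoRd": → "ZkEyWOrD" → "OrDZkEyW" ✓)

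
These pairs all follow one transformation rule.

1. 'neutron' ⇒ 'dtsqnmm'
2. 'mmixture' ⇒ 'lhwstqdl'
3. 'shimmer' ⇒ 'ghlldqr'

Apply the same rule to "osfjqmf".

reiplen

Looking at the pairs, the operation is to move the first character to the end, then shift every letter 1 place backward in the alphabet (wrapping around).
Applying both steps to "osfjqmf": "sfjqmfo", then "reiplen".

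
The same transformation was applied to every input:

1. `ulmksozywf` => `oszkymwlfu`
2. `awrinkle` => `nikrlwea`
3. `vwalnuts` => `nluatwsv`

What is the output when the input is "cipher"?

hpeirc

The rule is to swap the front and back halves of the string, then take characters alternately from the front and the back (1st, last, 2nd, 2nd-last, ...).
Doing the same to "cipher": "hpeirc".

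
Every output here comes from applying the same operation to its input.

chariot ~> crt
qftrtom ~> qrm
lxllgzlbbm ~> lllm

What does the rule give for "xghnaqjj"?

The pattern: keep one character in every 3, starting at position 1 (positions 1st, 4th, 7th, ...).
Doing the same to "xghnaqjj": "xnj".

xnj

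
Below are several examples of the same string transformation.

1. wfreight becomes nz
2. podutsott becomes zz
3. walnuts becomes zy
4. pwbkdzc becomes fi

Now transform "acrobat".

The pattern: shift every letter 6 places forward in the alphabet (wrapping around), then keep only the last 2 characters.
So "acrobat" becomes "gz".
(Check on "wfreight": → "clxkomnz" → "nz" ✓)

gz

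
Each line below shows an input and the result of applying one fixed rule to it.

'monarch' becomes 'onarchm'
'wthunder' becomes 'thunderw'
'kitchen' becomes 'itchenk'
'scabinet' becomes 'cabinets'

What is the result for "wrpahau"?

rpahauw

Rule — move the first character to the end.
For "wrpahau" the result is "rpahauw".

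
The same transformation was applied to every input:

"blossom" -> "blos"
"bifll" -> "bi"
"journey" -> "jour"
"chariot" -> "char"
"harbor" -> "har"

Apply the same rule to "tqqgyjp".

The transformation: delete the last 3 characters.
"tqqgyjp" → "tqqg".

tqqg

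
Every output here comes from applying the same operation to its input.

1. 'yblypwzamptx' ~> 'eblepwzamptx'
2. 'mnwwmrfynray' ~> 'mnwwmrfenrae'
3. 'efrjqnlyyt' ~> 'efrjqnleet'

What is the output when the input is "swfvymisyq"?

swfvemiseq

The pattern: replace every "y" with "e".
Applying that to "swfvymisyq" gives "swfvemiseq".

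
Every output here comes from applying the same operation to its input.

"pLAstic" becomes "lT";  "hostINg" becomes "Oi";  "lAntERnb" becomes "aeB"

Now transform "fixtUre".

Iu

What's happening: keep one character in every 3, starting at position 2 (positions 2nd, 5th, 8th, ...), then flip the case of every letter.
So "fixtUre" becomes "Iu".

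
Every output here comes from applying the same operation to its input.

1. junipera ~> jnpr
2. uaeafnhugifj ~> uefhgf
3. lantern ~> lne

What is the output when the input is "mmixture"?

In each case the input is transformed by: move the last character to the front, then keep every other character starting from the second (positions 2nd, 4th, 6th, ...).
Applying both steps to "mmixture": "emmixtur", then "mitr".

mitr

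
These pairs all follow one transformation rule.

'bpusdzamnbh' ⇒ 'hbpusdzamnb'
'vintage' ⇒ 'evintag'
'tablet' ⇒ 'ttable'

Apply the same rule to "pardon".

npardo

Looking at the pairs, the operation is to move the last character to the front.
Doing the same to "pardon": "npardo".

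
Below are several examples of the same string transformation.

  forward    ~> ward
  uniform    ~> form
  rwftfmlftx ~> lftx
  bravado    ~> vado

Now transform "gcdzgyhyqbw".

yqbw

In each case the input is transformed by: keep only the last 4 characters.
On "gcdzgyhyqbw" that produces "yqbw".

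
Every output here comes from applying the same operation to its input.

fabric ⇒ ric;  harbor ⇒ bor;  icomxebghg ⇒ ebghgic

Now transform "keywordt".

Rule — swap the front and back halves of the string, then delete the last 3 characters.
Applying both steps to "keywordt": "ordtkeyw", then "ordtk".

ordtk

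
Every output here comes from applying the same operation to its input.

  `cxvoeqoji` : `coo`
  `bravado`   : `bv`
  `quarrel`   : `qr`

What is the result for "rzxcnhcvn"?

rcc

The pattern: move the last 2 characters to the front (rotate right by 2), then keep one character in every 3, starting at position 3 (positions 3rd, 6th, 9th, ...).
On "rzxcnhcvn": the first step gives "vnrzxcnhc", and the second then gives "rcc".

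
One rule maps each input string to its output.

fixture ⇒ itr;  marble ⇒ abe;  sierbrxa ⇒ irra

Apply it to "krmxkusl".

rxul

Each output is the input with this applied: keep every other character starting from the second (positions 2nd, 4th, 6th, ...).
On "krmxkusl" that produces "rxul".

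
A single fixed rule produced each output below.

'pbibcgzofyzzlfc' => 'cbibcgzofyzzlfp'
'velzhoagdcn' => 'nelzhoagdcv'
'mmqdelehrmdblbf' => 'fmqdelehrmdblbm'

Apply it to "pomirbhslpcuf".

Looking at the pairs, the operation is to swap the first and last characters.
"pomirbhslpcuf" → "fomirbhslpcup".

fomirbhslpcup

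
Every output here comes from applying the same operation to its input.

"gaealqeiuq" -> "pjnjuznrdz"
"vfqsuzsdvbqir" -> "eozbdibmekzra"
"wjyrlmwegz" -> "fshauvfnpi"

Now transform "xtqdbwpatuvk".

gczmkfyjcdet

The pattern: shift every letter 9 places forward in the alphabet (wrapping around).
Doing the same to "xtqdbwpatuvk": "gczmkfyjcdet".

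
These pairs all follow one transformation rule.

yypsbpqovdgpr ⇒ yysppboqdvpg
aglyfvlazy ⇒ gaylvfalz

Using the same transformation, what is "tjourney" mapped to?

The rule is to delete the last character, then swap each adjacent pair of characters (1↔2, 3↔4, ...).
Applying both steps to "tjourney": "tjourne", then "jtuonre".

jtuonre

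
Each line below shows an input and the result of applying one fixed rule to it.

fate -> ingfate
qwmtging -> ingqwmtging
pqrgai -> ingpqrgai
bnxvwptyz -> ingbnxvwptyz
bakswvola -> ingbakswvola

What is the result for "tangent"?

The pattern: prepend "ing".
On "tangent" that produces "ingtangent".

ingtangent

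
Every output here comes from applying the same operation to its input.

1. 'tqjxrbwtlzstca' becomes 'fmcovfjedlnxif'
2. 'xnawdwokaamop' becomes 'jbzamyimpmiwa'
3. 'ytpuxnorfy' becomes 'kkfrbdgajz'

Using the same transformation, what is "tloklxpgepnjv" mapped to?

fhxvazwbxqjsb

Looking at the pairs, the operation is to take characters alternately from the front and the back (1st, last, 2nd, 2nd-last, ...), then shift every letter 12 places forward in the alphabet (wrapping around).
Working it through for "tloklxpgepnjv": intermediate "tvljonkplexgp", final "fhxvazwbxqjsb".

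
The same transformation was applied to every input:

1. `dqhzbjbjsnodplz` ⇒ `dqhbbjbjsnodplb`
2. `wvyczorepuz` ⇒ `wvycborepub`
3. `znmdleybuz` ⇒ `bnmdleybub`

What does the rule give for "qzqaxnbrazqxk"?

qbqaxnbrabqxk

The pattern: replace every "z" with "b".
Doing the same to "qzqaxnbrazqxk": "qbqaxnbrabqxk".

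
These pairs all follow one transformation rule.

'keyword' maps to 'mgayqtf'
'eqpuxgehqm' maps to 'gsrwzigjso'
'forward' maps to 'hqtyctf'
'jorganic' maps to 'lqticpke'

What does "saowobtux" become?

In each case the input is transformed by: shift every letter 2 places forward in the alphabet (wrapping around).
Doing the same to "saowobtux": "ucqyqdvwz".

ucqyqdvwz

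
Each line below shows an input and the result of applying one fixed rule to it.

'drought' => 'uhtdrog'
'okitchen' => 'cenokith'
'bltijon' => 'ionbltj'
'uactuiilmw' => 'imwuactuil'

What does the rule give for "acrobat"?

Each output is the input with this applied: move the last 3 characters to the front (rotate right by 3), then swap the first and last characters.
For "acrobat", step one produces "batacro"; step two turns that into "oatacrb".
(Check on "okitchen": → "henokitc" → "cenokith" ✓)

oatacrb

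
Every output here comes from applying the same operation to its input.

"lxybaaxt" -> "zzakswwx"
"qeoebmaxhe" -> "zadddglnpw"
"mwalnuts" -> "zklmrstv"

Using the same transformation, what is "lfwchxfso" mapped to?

Rule — sort the characters into alphabetical order, then shift every letter 1 place backward in the alphabet (wrapping around).
Applying both steps to "lfwchxfso": "cffhloswx", then "beegknrvw".

beegknrvw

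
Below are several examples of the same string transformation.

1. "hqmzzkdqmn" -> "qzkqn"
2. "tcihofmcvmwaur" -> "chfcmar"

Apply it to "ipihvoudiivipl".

phodiil

The pattern: keep every other character starting from the second (positions 2nd, 4th, 6th, ...).
Doing the same to "ipihvoudiivipl": "phodiil".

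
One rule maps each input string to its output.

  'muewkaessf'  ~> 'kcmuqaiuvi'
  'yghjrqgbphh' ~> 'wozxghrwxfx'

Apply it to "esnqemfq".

iugdcugv

The rule is to swap each adjacent pair of characters (1↔2, 3↔4, ...), then shift every letter 10 places backward in the alphabet (wrapping around).
Working it through for "esnqemfq": intermediate "seqnmeqf", final "iugdcugv".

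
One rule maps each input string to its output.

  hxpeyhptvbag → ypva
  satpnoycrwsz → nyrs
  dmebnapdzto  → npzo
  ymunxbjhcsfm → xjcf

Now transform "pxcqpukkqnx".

The pattern: keep every other character starting from the first (positions 1st, 3rd, 5th, ...), then keep only the last 4 characters.
Starting from "pxcqpukkqnx": after the first operation, "pcpkqx"; after the second, "pkqx".

pkqx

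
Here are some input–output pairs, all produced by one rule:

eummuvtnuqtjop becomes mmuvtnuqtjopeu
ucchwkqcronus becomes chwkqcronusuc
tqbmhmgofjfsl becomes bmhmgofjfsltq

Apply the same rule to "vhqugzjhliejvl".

The rule is to move the first 2 characters to the end (rotate left by 2).
For "vhqugzjhliejvl" the result is "qugzjhliejvlvh".

qugzjhliejvlvh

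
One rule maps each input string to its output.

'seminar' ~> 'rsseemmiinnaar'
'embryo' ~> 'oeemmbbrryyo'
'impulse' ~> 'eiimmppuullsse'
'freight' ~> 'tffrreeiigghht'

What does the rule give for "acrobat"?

Each output is the input with this applied: double every character, then move the last character to the front.
For "acrobat", step one produces "aaccrroobbaatt"; step two turns that into "taaccrroobbaat".

taaccrroobbaat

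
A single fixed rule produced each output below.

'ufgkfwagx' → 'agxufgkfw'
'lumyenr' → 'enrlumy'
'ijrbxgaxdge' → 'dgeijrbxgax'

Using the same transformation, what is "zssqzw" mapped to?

What's happening: move the last 3 characters to the front (rotate right by 3).
Doing the same to "zssqzw": "qzwzss".

qzwzss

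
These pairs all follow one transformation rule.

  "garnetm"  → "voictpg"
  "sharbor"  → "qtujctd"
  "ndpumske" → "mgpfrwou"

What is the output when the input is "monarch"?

The pattern: shift every letter 2 places forward in the alphabet (wrapping around), then move the last 2 characters to the front (rotate right by 2).
On "monarch": the first step gives "oqpctej", and the second then gives "ejoqpct".
(Check on "sharbor": → "ujctdqt" → "qtujctd" ✓)

ejoqpct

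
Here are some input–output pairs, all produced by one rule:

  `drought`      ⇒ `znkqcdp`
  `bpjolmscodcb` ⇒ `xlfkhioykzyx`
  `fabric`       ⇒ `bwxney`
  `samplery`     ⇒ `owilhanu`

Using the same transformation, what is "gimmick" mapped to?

ceiieyg

The transformation: shift every letter 4 places backward in the alphabet (wrapping around).
"gimmick" → "ceiieyg".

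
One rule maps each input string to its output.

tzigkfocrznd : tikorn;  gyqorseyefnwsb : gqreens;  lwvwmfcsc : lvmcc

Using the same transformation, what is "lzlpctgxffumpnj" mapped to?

Looking at the pairs, the operation is to keep every other character starting from the first (positions 1st, 3rd, 5th, ...).
On "lzlpctgxffumpnj" that produces "llcgfupj".

llcgfupj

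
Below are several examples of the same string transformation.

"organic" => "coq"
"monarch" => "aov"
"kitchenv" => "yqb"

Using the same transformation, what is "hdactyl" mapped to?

vqz

In each case the input is transformed by: shift every letter 12 places backward in the alphabet (wrapping around), then keep one character in every 3, starting at position 1 (positions 1st, 4th, 7th, ...).
Working it through for "hdactyl": intermediate "vroqhmz", final "vqz".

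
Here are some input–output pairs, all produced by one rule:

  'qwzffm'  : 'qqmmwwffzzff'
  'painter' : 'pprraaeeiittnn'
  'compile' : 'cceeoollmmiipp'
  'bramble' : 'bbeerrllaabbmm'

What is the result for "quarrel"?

qqlluueeaarrrr

The pattern: take characters alternately from the front and the back (1st, last, 2nd, 2nd-last, ...), then double every character.
On "quarrel" that produces "qqlluueeaarrrr".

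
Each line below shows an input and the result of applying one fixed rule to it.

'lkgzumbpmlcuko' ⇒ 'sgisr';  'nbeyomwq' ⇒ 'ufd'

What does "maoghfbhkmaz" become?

The transformation: keep one character in every 3, starting at position 1 (positions 1st, 4th, 7th, ...), then shift every letter 7 places forward in the alphabet (wrapping around).
Working it through for "maoghfbhkmaz": intermediate "mgbm", final "tnit".

tnit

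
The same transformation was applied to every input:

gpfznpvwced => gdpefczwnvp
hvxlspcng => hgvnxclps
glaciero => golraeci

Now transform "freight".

What's happening: take characters alternately from the front and the back (1st, last, 2nd, 2nd-last, ...).
Applying that to "freight" gives "ftrhegi".

ftrhegi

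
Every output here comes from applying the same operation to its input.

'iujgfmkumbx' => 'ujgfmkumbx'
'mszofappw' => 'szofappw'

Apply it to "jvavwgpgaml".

vavwgpgaml

Each output is the input with this applied: delete the first character.
"jvavwgpgaml" → "vavwgpgaml".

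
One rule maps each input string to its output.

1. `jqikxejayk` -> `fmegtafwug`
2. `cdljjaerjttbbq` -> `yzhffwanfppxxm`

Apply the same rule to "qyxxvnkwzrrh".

muttrjgsvnnd

Each output is the input with this applied: shift every letter 4 places backward in the alphabet (wrapping around).
So "qyxxvnkwzrrh" becomes "muttrjgsvnnd".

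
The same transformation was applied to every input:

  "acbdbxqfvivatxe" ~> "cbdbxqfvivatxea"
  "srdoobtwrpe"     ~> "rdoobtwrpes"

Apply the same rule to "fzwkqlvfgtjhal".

zwkqlvfgtjhalf

In each case the input is transformed by: move the first character to the end.
Doing the same to "fzwkqlvfgtjhal": "zwkqlvfgtjhalf".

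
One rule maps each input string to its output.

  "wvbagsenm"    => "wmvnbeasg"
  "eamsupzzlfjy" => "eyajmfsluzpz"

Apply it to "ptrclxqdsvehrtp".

ppttrrchlexvqsd

The transformation: take characters alternately from the front and the back (1st, last, 2nd, 2nd-last, ...).
On "ptrclxqdsvehrtp" that produces "ppttrrchlexvqsd".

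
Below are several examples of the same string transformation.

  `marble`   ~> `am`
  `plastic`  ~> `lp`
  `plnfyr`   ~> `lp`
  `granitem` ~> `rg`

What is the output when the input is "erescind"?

The transformation: reverse the string, then keep only the last 2 characters.
Applying both steps to "erescind": "dnicsere", then "re".

re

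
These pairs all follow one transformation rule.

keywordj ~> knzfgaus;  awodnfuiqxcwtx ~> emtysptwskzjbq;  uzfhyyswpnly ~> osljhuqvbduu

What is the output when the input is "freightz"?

cdpvbnae

The rule is to shift every letter 4 places backward in the alphabet (wrapping around), then swap the front and back halves of the string.
On "freightz": the first step gives "bnaecdpv", and the second then gives "cdpvbnae".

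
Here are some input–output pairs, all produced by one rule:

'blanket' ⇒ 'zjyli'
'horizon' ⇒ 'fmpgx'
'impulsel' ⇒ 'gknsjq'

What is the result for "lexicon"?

Looking at the pairs, the operation is to shift every letter 2 places backward in the alphabet (wrapping around), then delete the last 2 characters.
Working it through for "lexicon": intermediate "jcvgaml", final "jcvga".

jcvga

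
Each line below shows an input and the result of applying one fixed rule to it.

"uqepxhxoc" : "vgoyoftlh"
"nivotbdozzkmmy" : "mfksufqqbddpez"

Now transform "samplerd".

dgcviujr

The rule is to shift every letter 9 places backward in the alphabet (wrapping around), then move the first 2 characters to the end (rotate left by 2).
On "samplerd": the first step gives "jrdgcviu", and the second then gives "dgcviujr".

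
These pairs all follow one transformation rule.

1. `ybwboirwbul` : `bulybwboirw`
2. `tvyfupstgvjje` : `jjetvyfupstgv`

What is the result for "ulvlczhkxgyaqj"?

aqjulvlczhkxgy

Looking at the pairs, the operation is to move the last 3 characters to the front (rotate right by 3).
"ulvlczhkxgyaqj" → "aqjulvlczhkxgy".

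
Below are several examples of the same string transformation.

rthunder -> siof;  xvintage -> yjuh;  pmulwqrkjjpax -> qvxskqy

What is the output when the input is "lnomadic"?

mpbj

The transformation: keep every other character starting from the first (positions 1st, 3rd, 5th, ...), then shift every letter 1 place forward in the alphabet (wrapping around).
Working it through for "lnomadic": intermediate "loai", final "mpbj".
(Check on "pmulwqrkjjpax": → "puwrjpx" → "qvxskqy" ✓)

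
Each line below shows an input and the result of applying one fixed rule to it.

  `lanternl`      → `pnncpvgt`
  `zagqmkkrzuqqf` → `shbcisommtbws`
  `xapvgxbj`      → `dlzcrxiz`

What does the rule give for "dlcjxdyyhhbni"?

pkfnelzfaajjd

What's happening: shift every letter 2 places forward in the alphabet (wrapping around), then move the last 2 characters to the front (rotate right by 2).
Working it through for "dlcjxdyyhhbni": intermediate "fnelzfaajjdpk", final "pkfnelzfaajjd".
(Check on "xapvgxbj": → "zcrxizdl" → "dlzcrxiz" ✓)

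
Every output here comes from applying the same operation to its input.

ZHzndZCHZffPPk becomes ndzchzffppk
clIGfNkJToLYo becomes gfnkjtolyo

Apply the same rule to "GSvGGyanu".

The pattern: delete the first 3 characters, then convert every letter to lowercase.
Working it through for "GSvGGyanu": intermediate "GGyanu", final "ggyanu".
(Check on "clIGfNkJToLYo": → "GfNkJToLYo" → "gfnkjtolyo" ✓)

ggyanu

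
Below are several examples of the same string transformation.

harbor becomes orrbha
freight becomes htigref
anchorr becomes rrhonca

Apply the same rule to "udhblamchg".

hgmclahbud

Each output is the input with this applied: reverse the string, then swap each adjacent pair of characters (1↔2, 3↔4, ...).
Starting from "udhblamchg": after the first operation, "ghcmalbhdu"; after the second, "hgmclahbud".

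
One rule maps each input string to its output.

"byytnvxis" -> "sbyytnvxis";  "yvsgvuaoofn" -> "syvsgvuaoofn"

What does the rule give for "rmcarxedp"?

Rule — prepend "s".
Doing the same to "rmcarxedp": "srmcarxedp".

srmcarxedp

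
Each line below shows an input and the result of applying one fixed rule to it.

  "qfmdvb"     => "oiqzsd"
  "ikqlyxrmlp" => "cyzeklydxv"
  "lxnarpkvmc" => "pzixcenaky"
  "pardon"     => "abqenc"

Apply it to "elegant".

gantryr

Looking at the pairs, the operation is to shift every letter 13 places forward in the alphabet (wrapping around) — i.e. ROT13, then reverse the string.
On "elegant": the first step gives "ryrtnag", and the second then gives "gantryr".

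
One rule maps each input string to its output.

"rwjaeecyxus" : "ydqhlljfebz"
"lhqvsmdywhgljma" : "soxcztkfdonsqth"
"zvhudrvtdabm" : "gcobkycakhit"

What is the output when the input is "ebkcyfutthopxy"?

The rule is to shift every letter 7 places forward in the alphabet (wrapping around).
Applying that to "ebkcyfutthopxy" gives "lirjfmbaaovwef".

lirjfmbaaovwef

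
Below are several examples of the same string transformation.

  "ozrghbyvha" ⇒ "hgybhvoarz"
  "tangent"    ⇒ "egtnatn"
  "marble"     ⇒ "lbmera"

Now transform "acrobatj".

The pattern: move the first 3 characters to the end (rotate left by 3), then swap each adjacent pair of characters (1↔2, 3↔4, ...).
Applying both steps to "acrobatj": "obatjacr", then "botaajrc".

botaajrc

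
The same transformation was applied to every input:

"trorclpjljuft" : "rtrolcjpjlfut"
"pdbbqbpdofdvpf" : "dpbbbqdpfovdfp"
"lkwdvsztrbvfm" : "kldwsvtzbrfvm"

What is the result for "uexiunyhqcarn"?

What's happening: swap each adjacent pair of characters (1↔2, 3↔4, ...).
For "uexiunyhqcarn" the result is "euixnuhycqran".

euixnuhycqran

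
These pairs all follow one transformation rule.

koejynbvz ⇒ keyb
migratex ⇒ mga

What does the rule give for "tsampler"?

tap

What's happening: keep every other character starting from the first (positions 1st, 3rd, 5th, ...), then delete the last character.
Doing the same to "tsampler": "tap".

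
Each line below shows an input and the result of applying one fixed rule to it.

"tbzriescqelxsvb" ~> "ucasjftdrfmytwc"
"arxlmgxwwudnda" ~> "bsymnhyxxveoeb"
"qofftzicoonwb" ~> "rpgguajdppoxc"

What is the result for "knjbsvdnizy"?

The pattern: shift every letter 1 place forward in the alphabet (wrapping around).
Doing the same to "knjbsvdnizy": "lokctweojaz".

lokctweojaz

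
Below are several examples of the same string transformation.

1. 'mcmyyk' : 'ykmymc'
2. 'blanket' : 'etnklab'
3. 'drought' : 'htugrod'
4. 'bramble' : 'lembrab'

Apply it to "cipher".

The rule is to reverse the string, then swap each adjacent pair of characters (1↔2, 3↔4, ...).
"cipher" → "rehpic" → "erphci".

erphci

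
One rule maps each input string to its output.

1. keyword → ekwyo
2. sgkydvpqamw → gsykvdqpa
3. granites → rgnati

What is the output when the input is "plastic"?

The pattern: delete the last 2 characters, then swap each adjacent pair of characters (1↔2, 3↔4, ...).
Applying both steps to "plastic": "plast", then "lpsat".

lpsat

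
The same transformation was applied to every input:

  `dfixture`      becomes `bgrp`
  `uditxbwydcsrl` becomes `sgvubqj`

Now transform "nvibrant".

lgpl

Rule — shift every letter 2 places backward in the alphabet (wrapping around), then keep every other character starting from the first (positions 1st, 3rd, 5th, ...).
"nvibrant" → "ltgzpylr" → "lgpl".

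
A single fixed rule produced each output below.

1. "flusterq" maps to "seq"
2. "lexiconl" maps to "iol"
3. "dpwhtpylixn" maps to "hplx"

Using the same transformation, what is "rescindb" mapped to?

The pattern: delete the first 2 characters, then keep every other character starting from the second (positions 2nd, 4th, 6th, ...).
"rescindb" → "scindb" → "cnb".

cnb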